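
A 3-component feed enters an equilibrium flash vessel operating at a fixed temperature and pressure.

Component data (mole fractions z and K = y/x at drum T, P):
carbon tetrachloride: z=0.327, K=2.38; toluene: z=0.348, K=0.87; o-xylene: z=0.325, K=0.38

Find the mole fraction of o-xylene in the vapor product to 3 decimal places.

Newton–Raphson from V/F = 0.5:
  V/F = 0.500: g = -0.0734, g' = -0.487 → V/F = 0.349
Converged at V/F = 0.349.
Compositions from xᵢ = zᵢ/(1+V/F(Kᵢ−1)), yᵢ = Kᵢxᵢ:
  carbon tetrachloride: x = 0.221, y = 0.525
  toluene: x = 0.365, y = 0.317
  o-xylene: x = 0.415, y = 0.158

y_o-xylene = 0.158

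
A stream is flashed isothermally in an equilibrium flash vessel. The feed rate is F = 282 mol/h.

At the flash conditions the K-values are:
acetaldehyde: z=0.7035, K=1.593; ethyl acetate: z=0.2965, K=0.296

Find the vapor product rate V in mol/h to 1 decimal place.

V = 140.8 mol/h

Material balance + equilibrium reduce to Σ zᵢ(Kᵢ−1)/(1+ψ(Kᵢ−1)) = 0.
Check two-phase: ΣzᵢKᵢ = 1.2084 > 1 and Σzᵢ/Kᵢ = 1.4433 > 1, so g(0) = 0.2084 > 0 and g(1) = -0.4433 < 0.
Binary case is linear: z₁(K₁−1)(1+ψ(K₂−1)) + z₂(K₂−1)(1+ψ(K₁−1)) = 0
⇒ ψ = [z₁(K₁−1)+z₂(K₂−1)] / [−(K₁−1)(K₂−1)] = 0.20844/0.41747 = 0.4993
Then V = ψ·F = 0.4993·282 = 140.8 mol/h and L = F − V = 141.2 mol/h.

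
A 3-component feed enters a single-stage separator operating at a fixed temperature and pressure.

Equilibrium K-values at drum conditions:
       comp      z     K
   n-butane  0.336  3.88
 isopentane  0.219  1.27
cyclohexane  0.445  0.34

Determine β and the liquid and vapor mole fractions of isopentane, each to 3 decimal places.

Material balance + equilibrium reduce to Σ zᵢ(Kᵢ−1)/(1+β(Kᵢ−1)) = 0.
Check two-phase: ΣzᵢKᵢ = 1.733 > 1 and Σzᵢ/Kᵢ = 1.568 > 1, so g(0) = 0.733 > 0 and g(1) = -0.568 < 0.
Iterate (Newton) starting at β = 0.42:
  β = 0.420: g = 0.0847, g' = -0.955 → β = 0.509
  β = 0.509: g = 0.0024, g' = -0.910 → β = 0.511
Converged at β = 0.511.
Compositions from xᵢ = zᵢ/(1+β(Kᵢ−1)), yᵢ = Kᵢxᵢ:
  n-butane: x = 0.136, y = 0.527
  isopentane: x = 0.192, y = 0.244
  cyclohexane: x = 0.672, y = 0.228

β = 0.511, x_isopentane = 0.192, y_isopentane = 0.244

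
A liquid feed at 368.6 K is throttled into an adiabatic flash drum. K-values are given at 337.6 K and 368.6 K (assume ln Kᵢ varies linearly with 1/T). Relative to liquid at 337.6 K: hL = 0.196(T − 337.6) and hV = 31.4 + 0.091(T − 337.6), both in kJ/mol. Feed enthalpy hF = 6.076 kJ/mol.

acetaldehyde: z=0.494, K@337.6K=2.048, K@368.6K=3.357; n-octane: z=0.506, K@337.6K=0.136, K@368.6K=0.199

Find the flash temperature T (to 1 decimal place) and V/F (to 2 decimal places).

Adiabatic flash: solve Rachford–Rice at each trial T, then check hF = ψ·hV(T) + (1−ψ)·hL(T).
  T = 337.6 K: K = (2.048, 0.136), RR gives ψ = 0.089, H_out = 2.793 kJ/mol
  T = 368.6 K: K = (3.357, 0.199), RR gives ψ = 0.402, H_out = 17.392 kJ/mol
  T = 353.1 K: K = (2.651, 0.166), RR gives ψ = 0.286, H_out = 11.544 kJ/mol
  T = 345.4 K: K = (2.339, 0.151), RR gives ψ = 0.204, H_out = 7.755 kJ/mol
  T = 341.5 K: K = (2.190, 0.143), RR gives ψ = 0.151, H_out = 5.457 kJ/mol
  T = 343.4 K: K = (2.262, 0.147), RR gives ψ = 0.178, H_out = 6.616 kJ/mol
Linear interpolation between T = 341.5 (H_out = 5.457) and T = 343.4 (H_out = 6.616) on hF = 6.076 gives T ≈ 342.5 K, at which ψ = 0.17.

T = 342.5 K, V/F = 0.17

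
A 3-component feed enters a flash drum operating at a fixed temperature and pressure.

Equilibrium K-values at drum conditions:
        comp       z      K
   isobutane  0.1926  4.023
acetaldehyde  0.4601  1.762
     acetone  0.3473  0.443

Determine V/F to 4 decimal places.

V/F = 0.8635

Material balance + equilibrium reduce to Σ zᵢ(Kᵢ−1)/(1+V/F(Kᵢ−1)) = 0.
g(0) = ΣzᵢKᵢ − 1 = 0.7394 and g(1) = 1 − Σzᵢ/Kᵢ = -0.0930, so a root lies in (0, 1).
Iterate (Newton) starting at V/F = 0.5:
  V/F = 0.5000: g = 0.21758, g' = -0.6261 → V/F = 0.8475
  V/F = 0.8475: g = 0.01006, g' = -0.6239 → V/F = 0.8636
  V/F = 0.8636: g = -0.00007, g' = -0.6323 → V/F = 0.8635
Converged at V/F = 0.8635.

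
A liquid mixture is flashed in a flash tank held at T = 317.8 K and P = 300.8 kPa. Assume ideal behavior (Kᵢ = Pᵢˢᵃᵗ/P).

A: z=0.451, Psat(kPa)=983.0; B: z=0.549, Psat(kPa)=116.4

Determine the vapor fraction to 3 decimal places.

ψ = 0.494

Raoult's law: Kᵢ = Pᵢˢᵃᵗ/P = Pᵢˢᵃᵗ/300.8.
  K_A = 983.0/300.8 = 3.26795, K_B = 116.4/300.8 = 0.38697
Let ψ = V/F and solve Σ zᵢ(Kᵢ−1)/(1+ψ(Kᵢ−1)) = 0.
Check two-phase: ΣzᵢKᵢ = 1.686 > 1 and Σzᵢ/Kᵢ = 1.557 > 1, so g(0) = 0.686 > 0 and g(1) = -0.557 < 0.
Binary case is linear: z₁(K₁−1)(1+ψ(K₂−1)) + z₂(K₂−1)(1+ψ(K₁−1)) = 0
⇒ ψ = [z₁(K₁−1)+z₂(K₂−1)] / [−(K₁−1)(K₂−1)] = 0.6863/1.3903 = 0.494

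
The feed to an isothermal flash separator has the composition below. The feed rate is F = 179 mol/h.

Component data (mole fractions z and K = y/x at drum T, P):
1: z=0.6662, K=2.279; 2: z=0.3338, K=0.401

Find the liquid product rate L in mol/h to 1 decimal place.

Material balance + equilibrium reduce to Σ zᵢ(Kᵢ−1)/(1+ψ(Kᵢ−1)) = 0.
Feasibility: ΣzᵢKᵢ = 1.6521, Σzᵢ/Kᵢ = 1.1247 — both > 1, two phases present.
Binary case is linear: z₁(K₁−1)(1+ψ(K₂−1)) + z₂(K₂−1)(1+ψ(K₁−1)) = 0
⇒ ψ = [z₁(K₁−1)+z₂(K₂−1)] / [−(K₁−1)(K₂−1)] = 0.65212/0.76612 = 0.8512
Then V = ψ·F = 0.8512·179 = 152.4 mol/h and L = F − V = 26.6 mol/h.

L = 26.6 mol/h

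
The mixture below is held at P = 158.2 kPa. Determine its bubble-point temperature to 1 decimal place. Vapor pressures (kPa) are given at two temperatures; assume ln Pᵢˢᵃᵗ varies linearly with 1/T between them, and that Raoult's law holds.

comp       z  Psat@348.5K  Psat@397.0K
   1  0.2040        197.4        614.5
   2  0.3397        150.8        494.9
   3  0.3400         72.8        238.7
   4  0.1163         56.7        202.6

T = 357.9 K

Bubble-point temperature: ΣzᵢPᵢˢᵃᵗ(T) = P. Interpolate ln Pᵢˢᵃᵗ = aᵢ + bᵢ/T.
  T = 348.5 K: ΣzᵢPᵢˢᵃᵗ = 122.84 kPa
  T = 397.0 K: ΣzᵢPᵢˢᵃᵗ = 398.20 kPa
  T = 372.8 K: ΣzᵢPᵢˢᵃᵗ = 230.04 kPa
  T = 360.6 K: ΣzᵢPᵢˢᵃᵗ = 169.66 kPa
  T = 354.6 K: ΣzᵢPᵢˢᵃᵗ = 144.96 kPa
  T = 357.6 K: ΣzᵢPᵢˢᵃᵗ = 156.93 kPa
  T = 359.1 K: ΣzᵢPᵢˢᵃᵗ = 163.20 kPa
Interpolating between 357.6 K and 359.1 K gives T ≈ 357.9 K.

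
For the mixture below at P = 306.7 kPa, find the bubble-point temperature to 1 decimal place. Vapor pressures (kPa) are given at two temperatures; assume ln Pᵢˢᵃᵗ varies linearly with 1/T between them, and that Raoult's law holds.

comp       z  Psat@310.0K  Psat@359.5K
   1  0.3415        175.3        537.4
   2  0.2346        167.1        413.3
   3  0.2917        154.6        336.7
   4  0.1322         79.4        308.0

Bubble-point temperature: ΣzᵢPᵢˢᵃᵗ(T) = P. Interpolate ln Pᵢˢᵃᵗ = aᵢ + bᵢ/T.
  T = 310.0 K: ΣzᵢPᵢˢᵃᵗ = 154.66 kPa
  T = 359.5 K: ΣzᵢPᵢˢᵃᵗ = 419.42 kPa
  T = 334.8 K: ΣzᵢPᵢˢᵃᵗ = 263.50 kPa
  T = 347.1 K: ΣzᵢPᵢˢᵃᵗ = 334.60 kPa
  T = 341.0 K: ΣzᵢPᵢˢᵃᵗ = 297.79 kPa
  T = 344.1 K: ΣzᵢPᵢˢᵃᵗ = 316.11 kPa
  T = 342.6 K: ΣzᵢPᵢˢᵃᵗ = 307.14 kPa
Interpolating between 341.0 K and 342.6 K gives T ≈ 342.5 K.

T = 342.5 K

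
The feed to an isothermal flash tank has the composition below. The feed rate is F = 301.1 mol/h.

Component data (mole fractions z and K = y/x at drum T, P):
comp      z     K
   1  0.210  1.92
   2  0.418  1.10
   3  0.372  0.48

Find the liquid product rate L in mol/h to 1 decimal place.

Newton–Raphson from V/F = 0.47:
  V/F = 0.470: g = -0.0812, g' = -0.267 → V/F = 0.165
  V/F = 0.165: g = -0.0028, g' = -0.258 → V/F = 0.154
Converged at V/F = 0.154.
Then V = V/F·F = 0.1544·301.1 = 46.5 mol/h and L = F − V = 254.6 mol/h.

L = 254.6 mol/h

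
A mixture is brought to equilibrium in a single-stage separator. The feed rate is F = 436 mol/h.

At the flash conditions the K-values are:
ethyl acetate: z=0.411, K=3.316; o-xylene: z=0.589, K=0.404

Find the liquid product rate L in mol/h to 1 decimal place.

L = 246.2 mol/h

Let β = V/F and solve Σ zᵢ(Kᵢ−1)/(1+β(Kᵢ−1)) = 0.
Check two-phase: ΣzᵢKᵢ = 1.601 > 1 and Σzᵢ/Kᵢ = 1.582 > 1, so g(0) = 0.601 > 0 and g(1) = -0.582 < 0.
Binary case is linear: z₁(K₁−1)(1+β(K₂−1)) + z₂(K₂−1)(1+β(K₁−1)) = 0
⇒ β = [z₁(K₁−1)+z₂(K₂−1)] / [−(K₁−1)(K₂−1)] = 0.6008/1.3803 = 0.435
Then V = β·F = 0.4353·436 = 189.8 mol/h and L = F − V = 246.2 mol/h.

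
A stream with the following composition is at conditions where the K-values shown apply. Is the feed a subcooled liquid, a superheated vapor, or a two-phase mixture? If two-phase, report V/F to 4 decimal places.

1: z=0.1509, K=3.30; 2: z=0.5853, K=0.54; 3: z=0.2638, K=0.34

ΣzᵢKᵢ = 0.9037; Σzᵢ/Kᵢ = 1.9055.
Since ΣzᵢKᵢ < 1 the mixture is below its bubble point — single liquid phase.

subcooled liquid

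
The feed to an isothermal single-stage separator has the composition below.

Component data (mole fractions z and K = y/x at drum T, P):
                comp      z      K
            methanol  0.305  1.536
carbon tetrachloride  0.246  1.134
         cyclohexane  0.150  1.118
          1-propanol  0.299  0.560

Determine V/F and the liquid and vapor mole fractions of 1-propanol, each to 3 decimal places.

V/F = 0.550, x_1-propanol = 0.394, y_1-propanol = 0.221

Material balance + equilibrium reduce to Σ zᵢ(Kᵢ−1)/(1+V/F(Kᵢ−1)) = 0.
g(0) = ΣzᵢKᵢ − 1 = 0.083 and g(1) = 1 − Σzᵢ/Kᵢ = -0.084, so a root lies in (0, 1).
Newton–Raphson from V/F = 0.5:
  V/F = 0.500: g = 0.0079, g' = -0.155 → V/F = 0.551
  V/F = 0.551: g = -0.0001, g' = -0.159 → V/F = 0.550
Converged at V/F = 0.550.
Compositions from xᵢ = zᵢ/(1+V/F(Kᵢ−1)), yᵢ = Kᵢxᵢ:
  methanol: x = 0.236, y = 0.362
  carbon tetrachloride: x = 0.229, y = 0.260
  cyclohexane: x = 0.141, y = 0.157
  1-propanol: x = 0.394, y = 0.221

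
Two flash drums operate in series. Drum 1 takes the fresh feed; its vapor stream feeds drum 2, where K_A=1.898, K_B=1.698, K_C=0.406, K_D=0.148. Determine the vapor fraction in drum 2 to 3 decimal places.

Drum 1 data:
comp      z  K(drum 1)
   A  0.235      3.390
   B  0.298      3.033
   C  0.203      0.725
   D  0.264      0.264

V/F (drum 2) = 0.525

Drum 1:
Rachford–Rice: g(ψ₁) = Σ zᵢ(Kᵢ−1)/(1+ψ₁(Kᵢ−1)) = 0.
Feasibility: ΣzᵢKᵢ = 1.917, Σzᵢ/Kᵢ = 1.448 — both > 1, two phases present.
Newton–Raphson from ψ₁ = 0.57:
  ψ₁ = 0.570: g = 0.1175, g' = -0.951 → ψ₁ = 0.694
  ψ₁ = 0.694: g = -0.0031, g' = -1.022 → ψ₁ = 0.690
Converged at ψ₁ = 0.690.
Drum-1 compositions:
  A: x = 0.089, y = 0.301
  B: x = 0.124, y = 0.376
  C: x = 0.251, y = 0.182
  D: x = 0.537, y = 0.142
Drum-2 feed = drum-1 vapor: z₂ = (0.3006, 0.3760, 0.1817, 0.1417).
Drum 2:
Rachford–Rice: g(ψ₂) = Σ zᵢ(Kᵢ−1)/(1+ψ₂(Kᵢ−1)) = 0.
g(0) = ΣzᵢKᵢ − 1 = 0.304 and g(1) = 1 − Σzᵢ/Kᵢ = -0.785, so a root lies in (0, 1).
Newton iteration, ψ₂⁰ = 0.5:
  ψ₂ = 0.500: g = 0.0170, g' = -0.658 → ψ₂ = 0.526
  ψ₂ = 0.526: g = -0.0003, g' = -0.683 → ψ₂ = 0.525
Converged at ψ₂ = 0.525.
  A: x = 0.204, y = 0.388
  B: x = 0.275, y = 0.467
  C: x = 0.264, y = 0.107
  D: x = 0.257, y = 0.038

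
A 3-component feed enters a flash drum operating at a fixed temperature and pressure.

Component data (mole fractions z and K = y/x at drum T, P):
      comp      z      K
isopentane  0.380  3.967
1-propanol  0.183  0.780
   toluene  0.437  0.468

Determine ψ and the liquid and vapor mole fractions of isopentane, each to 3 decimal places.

Rachford–Rice: g(ψ) = Σ zᵢ(Kᵢ−1)/(1+ψ(Kᵢ−1)) = 0.
Feasibility: ΣzᵢKᵢ = 1.855, Σzᵢ/Kᵢ = 1.264 — both > 1, two phases present.
Newton iteration, ψ⁰ = 0.5:
  ψ = 0.500: g = 0.0920, g' = -0.783 → ψ = 0.617
  ψ = 0.617: g = 0.0053, g' = -0.703 → ψ = 0.625
Converged at ψ = 0.625.
Compositions from xᵢ = zᵢ/(1+ψ(Kᵢ−1)), yᵢ = Kᵢxᵢ:
  isopentane: x = 0.133, y = 0.528
  1-propanol: x = 0.212, y = 0.165
  toluene: x = 0.655, y = 0.306

ψ = 0.625, x_isopentane = 0.133, y_isopentane = 0.528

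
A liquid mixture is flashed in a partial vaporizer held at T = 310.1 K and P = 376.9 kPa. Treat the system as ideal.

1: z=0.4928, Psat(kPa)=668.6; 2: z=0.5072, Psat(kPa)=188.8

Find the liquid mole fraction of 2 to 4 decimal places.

Raoult's law: Kᵢ = Pᵢˢᵃᵗ/P = Pᵢˢᵃᵗ/376.9.
  K_1 = 668.6/376.9 = 1.773945, K_2 = 188.8/376.9 = 0.500929
Material balance + equilibrium reduce to Σ zᵢ(Kᵢ−1)/(1+V/F(Kᵢ−1)) = 0.
Check two-phase: ΣzᵢKᵢ = 1.1283 > 1 and Σzᵢ/Kᵢ = 1.2903 > 1, so g(0) = 0.1283 > 0 and g(1) = -0.2903 < 0.
Binary case is linear: z₁(K₁−1)(1+V/F(K₂−1)) + z₂(K₂−1)(1+V/F(K₁−1)) = 0
⇒ V/F = [z₁(K₁−1)+z₂(K₂−1)] / [−(K₁−1)(K₂−1)] = 0.12827/0.38625 = 0.3321
Compositions from xᵢ = zᵢ/(1+V/F(Kᵢ−1)), yᵢ = Kᵢxᵢ:
  1: x = 0.3920, y = 0.6955
  2: x = 0.6080, y = 0.3045

x_2 = 0.6080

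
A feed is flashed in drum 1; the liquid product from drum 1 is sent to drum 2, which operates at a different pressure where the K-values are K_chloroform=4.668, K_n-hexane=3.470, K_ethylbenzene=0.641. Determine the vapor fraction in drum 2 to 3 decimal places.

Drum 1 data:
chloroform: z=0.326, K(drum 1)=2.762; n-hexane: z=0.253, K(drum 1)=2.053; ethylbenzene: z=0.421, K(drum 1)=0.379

Drum 1:
Iterate (Newton) starting at ψ₁ = 0.5:
  ψ₁ = 0.500: g = 0.1007, g' = -0.748 → ψ₁ = 0.635
  ψ₁ = 0.635: g = -0.0007, g' = -0.769 → ψ₁ = 0.634
Converged at ψ₁ = 0.634.
Drum-1 compositions:
  chloroform: x = 0.154, y = 0.425
  n-hexane: x = 0.152, y = 0.312
  ethylbenzene: x = 0.694, y = 0.263
Drum-2 feed = drum-1 liquid: z₂ = (0.1540, 0.1517, 0.6943).
Drum 2:
Material balance + equilibrium reduce to Σ zᵢ(Kᵢ−1)/(1+ψ₂(Kᵢ−1)) = 0.
g(0) = ΣzᵢKᵢ − 1 = 0.690 and g(1) = 1 − Σzᵢ/Kᵢ = -0.160, so a root lies in (0, 1).
Iterate (Newton) starting at ψ₂ = 0.42:
  ψ₂ = 0.420: g = 0.1128, g' = -0.668 → ψ₂ = 0.589
  ψ₂ = 0.589: g = 0.0154, g' = -0.505 → ψ₂ = 0.619
  ψ₂ = 0.619: g = 0.0003, g' = -0.486 → ψ₂ = 0.620
Converged at ψ₂ = 0.620.
  chloroform: x = 0.047, y = 0.220
  n-hexane: x = 0.060, y = 0.208
  ethylbenzene: x = 0.893, y = 0.572

V/F (drum 2) = 0.620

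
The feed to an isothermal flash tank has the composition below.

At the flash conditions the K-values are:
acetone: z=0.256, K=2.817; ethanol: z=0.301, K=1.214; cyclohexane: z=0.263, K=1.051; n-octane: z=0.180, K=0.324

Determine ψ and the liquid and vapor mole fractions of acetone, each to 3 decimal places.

ψ = 0.786, x_acetone = 0.105, y_acetone = 0.297

Iterate (Newton) starting at ψ = 0.57:
  ψ = 0.570: g = 0.1010, g' = -0.433 → ψ = 0.803
  ψ = 0.803: g = -0.0092, g' = -0.544 → ψ = 0.786
Converged at ψ = 0.786.
Compositions from xᵢ = zᵢ/(1+ψ(Kᵢ−1)), yᵢ = Kᵢxᵢ:
  acetone: x = 0.105, y = 0.297
  ethanol: x = 0.258, y = 0.313
  cyclohexane: x = 0.253, y = 0.266
  n-octane: x = 0.384, y = 0.124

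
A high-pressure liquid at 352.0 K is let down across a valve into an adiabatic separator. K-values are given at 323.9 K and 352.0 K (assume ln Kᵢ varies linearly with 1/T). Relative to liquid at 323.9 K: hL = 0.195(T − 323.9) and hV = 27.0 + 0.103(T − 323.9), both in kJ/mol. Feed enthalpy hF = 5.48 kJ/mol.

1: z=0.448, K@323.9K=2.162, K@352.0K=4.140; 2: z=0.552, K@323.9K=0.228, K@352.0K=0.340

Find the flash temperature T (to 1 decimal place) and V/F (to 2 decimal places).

Adiabatic flash: solve Rachford–Rice at each trial T, then check hF = ψ·hV(T) + (1−ψ)·hL(T).
  T = 323.9 K: K = (2.162, 0.228), RR gives ψ = 0.105, H_out = 2.842 kJ/mol
  T = 352.0 K: K = (4.140, 0.340), RR gives ψ = 0.503, H_out = 17.760 kJ/mol
  T = 337.9 K: K = (3.029, 0.281), RR gives ψ = 0.351, H_out = 11.745 kJ/mol
  T = 330.9 K: K = (2.568, 0.253), RR gives ψ = 0.248, H_out = 7.904 kJ/mol
  T = 327.4 K: K = (2.359, 0.241), RR gives ψ = 0.184, H_out = 5.580 kJ/mol
  T = 325.6 K: K = (2.256, 0.234), RR gives ψ = 0.145, H_out = 4.233 kJ/mol
Linear interpolation between T = 325.6 (H_out = 4.233) and T = 327.4 (H_out = 5.580) on hF = 5.48 gives T ≈ 327.3 K, at which ψ = 0.18.

T = 327.3 K, V/F = 0.18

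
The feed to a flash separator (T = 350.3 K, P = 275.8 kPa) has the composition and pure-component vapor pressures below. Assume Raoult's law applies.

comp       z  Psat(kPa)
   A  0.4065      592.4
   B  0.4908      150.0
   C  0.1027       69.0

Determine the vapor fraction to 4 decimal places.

ψ = 0.2782

Raoult's law: Kᵢ = Pᵢˢᵃᵗ/P = Pᵢˢᵃᵗ/275.8.
  K_A = 592.4/275.8 = 2.147933, K_B = 150.0/275.8 = 0.543872, K_C = 69.0/275.8 = 0.250181
Iterate (Newton) starting at ψ = 0.31:
  ψ = 0.3100: g = -0.01690, g' = -0.5279 → ψ = 0.2780
  ψ = 0.2780: g = 0.00009, g' = -0.5339 → ψ = 0.2782
Converged at ψ = 0.2782.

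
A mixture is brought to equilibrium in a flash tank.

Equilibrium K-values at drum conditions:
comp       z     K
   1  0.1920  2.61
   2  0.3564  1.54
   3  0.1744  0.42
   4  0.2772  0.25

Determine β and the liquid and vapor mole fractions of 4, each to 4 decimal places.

β = 0.2743, x_4 = 0.3490, y_4 = 0.0873

Let β = V/F and solve Σ zᵢ(Kᵢ−1)/(1+β(Kᵢ−1)) = 0.
Feasibility: ΣzᵢKᵢ = 1.1925, Σzᵢ/Kᵢ = 1.8290 — both > 1, two phases present.
Newton–Raphson from β = 0.51:
  β = 0.5100: g = -0.15968, g' = -0.7412 → β = 0.2946
  β = 0.2946: g = -0.01312, g' = -0.6486 → β = 0.2743
Converged at β = 0.2743.
Compositions from xᵢ = zᵢ/(1+β(Kᵢ−1)), yᵢ = Kᵢxᵢ:
  1: x = 0.1332, y = 0.3476
  2: x = 0.3104, y = 0.4780
  3: x = 0.2074, y = 0.0871
  4: x = 0.3490, y = 0.0873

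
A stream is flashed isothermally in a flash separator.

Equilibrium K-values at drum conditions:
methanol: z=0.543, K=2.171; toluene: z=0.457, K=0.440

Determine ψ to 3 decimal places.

Rachford–Rice: g(ψ) = Σ zᵢ(Kᵢ−1)/(1+ψ(Kᵢ−1)) = 0.
Feasibility: ΣzᵢKᵢ = 1.380, Σzᵢ/Kᵢ = 1.289 — both > 1, two phases present.
Newton–Raphson from ψ = 0.5:
  ψ = 0.500: g = 0.0456, g' = -0.573 → ψ = 0.580
  ψ = 0.580: g = -0.0001, g' = -0.578 → ψ = 0.579
Converged at ψ = 0.579.

ψ = 0.579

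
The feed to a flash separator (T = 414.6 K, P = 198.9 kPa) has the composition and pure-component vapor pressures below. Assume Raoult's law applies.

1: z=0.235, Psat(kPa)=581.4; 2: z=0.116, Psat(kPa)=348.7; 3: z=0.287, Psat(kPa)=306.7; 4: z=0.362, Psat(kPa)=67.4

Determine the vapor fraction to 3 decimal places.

Raoult's law: Kᵢ = Pᵢˢᵃᵗ/P = Pᵢˢᵃᵗ/198.9.
  K_1 = 581.4/198.9 = 2.92308, K_2 = 348.7/198.9 = 1.75314, K_3 = 306.7/198.9 = 1.54198, K_4 = 67.4/198.9 = 0.33886
Rachford–Rice: g(ψ) = Σ zᵢ(Kᵢ−1)/(1+ψ(Kᵢ−1)) = 0.
g(0) = ΣzᵢKᵢ − 1 = 0.456 and g(1) = 1 − Σzᵢ/Kᵢ = -0.401, so a root lies in (0, 1).
Newton iteration, ψ⁰ = 0.39:
  ψ = 0.390: g = 0.1317, g' = -0.668 → ψ = 0.587
Converged at ψ = 0.587.

ψ = 0.587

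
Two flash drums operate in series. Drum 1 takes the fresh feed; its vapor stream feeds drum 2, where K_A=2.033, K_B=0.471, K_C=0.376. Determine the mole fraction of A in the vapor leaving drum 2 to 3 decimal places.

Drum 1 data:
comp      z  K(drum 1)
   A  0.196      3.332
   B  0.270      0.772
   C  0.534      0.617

y_A (drum 2) = 0.738

Drum 1:
Rachford–Rice: g(ψ₁) = Σ zᵢ(Kᵢ−1)/(1+ψ₁(Kᵢ−1)) = 0.
Feasibility: ΣzᵢKᵢ = 1.191, Σzᵢ/Kᵢ = 1.274 — both > 1, two phases present.
Iterate (Newton) starting at ψ₁ = 0.5:
  ψ₁ = 0.500: g = -0.1114, g' = -0.365 → ψ₁ = 0.195
  ψ₁ = 0.195: g = 0.0290, g' = -0.611 → ψ₁ = 0.242
  ψ₁ = 0.242: g = 0.0016, g' = -0.546 → ψ₁ = 0.245
Converged at ψ₁ = 0.245.
Drum-1 compositions:
  A: x = 0.125, y = 0.416
  B: x = 0.286, y = 0.221
  C: x = 0.589, y = 0.364
Drum-2 feed = drum-1 vapor: z₂ = (0.4156, 0.2208, 0.3636).
Drum 2:
Material balance + equilibrium reduce to Σ zᵢ(Kᵢ−1)/(1+ψ₂(Kᵢ−1)) = 0.
Check two-phase: ΣzᵢKᵢ = 1.086 > 1 and Σzᵢ/Kᵢ = 1.640 > 1, so g(0) = 0.086 > 0 and g(1) = -0.640 < 0.
Newton iteration, ψ₂⁰ = 0.38:
  ψ₂ = 0.380: g = -0.1352, g' = -0.569 → ψ₂ = 0.142
  ψ₂ = 0.142: g = -0.0009, g' = -0.580 → ψ₂ = 0.141
Converged at ψ₂ = 0.141.
  A: x = 0.363, y = 0.738
  B: x = 0.239, y = 0.112
  C: x = 0.399, y = 0.150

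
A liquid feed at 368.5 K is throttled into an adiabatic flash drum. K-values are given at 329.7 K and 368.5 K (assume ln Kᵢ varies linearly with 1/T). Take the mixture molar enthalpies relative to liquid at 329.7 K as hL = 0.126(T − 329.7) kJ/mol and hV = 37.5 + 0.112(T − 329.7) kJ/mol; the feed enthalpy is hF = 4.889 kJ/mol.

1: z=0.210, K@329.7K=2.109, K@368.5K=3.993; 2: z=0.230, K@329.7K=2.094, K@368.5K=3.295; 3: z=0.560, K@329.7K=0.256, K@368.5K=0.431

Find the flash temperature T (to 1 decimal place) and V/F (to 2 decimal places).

Adiabatic flash: solve Rachford–Rice at each trial T, then check hF = ψ·hV(T) + (1−ψ)·hL(T).
  T = 329.7 K: K = (2.109, 2.094, 0.256), RR gives ψ = 0.083, H_out = 3.107 kJ/mol
  T = 368.5 K: K = (3.993, 3.295, 0.431), RR gives ψ = 0.558, H_out = 25.510 kJ/mol
  T = 349.1 K: K = (2.954, 2.660, 0.337), RR gives ψ = 0.352, H_out = 15.541 kJ/mol
  T = 339.4 K: K = (2.508, 2.368, 0.295), RR gives ψ = 0.234, H_out = 9.947 kJ/mol
  T = 334.5 K: K = (2.301, 2.227, 0.275), RR gives ψ = 0.163, H_out = 6.710 kJ/mol
  T = 332.1 K: K = (2.203, 2.160, 0.265), RR gives ψ = 0.125, H_out = 4.972 kJ/mol
Linear interpolation between T = 329.7 (H_out = 3.107) and T = 332.1 (H_out = 4.972) on hF = 4.889 gives T ≈ 332.0 K, at which ψ = 0.12.

T = 332.0 K, V/F = 0.12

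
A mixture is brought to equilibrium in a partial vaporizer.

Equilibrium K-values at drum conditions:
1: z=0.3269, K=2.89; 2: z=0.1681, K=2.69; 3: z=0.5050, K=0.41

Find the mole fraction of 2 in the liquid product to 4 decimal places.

Rachford–Rice: g(β) = Σ zᵢ(Kᵢ−1)/(1+β(Kᵢ−1)) = 0.
Feasibility: ΣzᵢKᵢ = 1.6040, Σzᵢ/Kᵢ = 1.4073 — both > 1, two phases present.
Iterate (Newton) starting at β = 0.36:
  β = 0.3600: g = 0.16600, g' = -0.8825 → β = 0.5481
  β = 0.5481: g = 0.01060, g' = -0.7951 → β = 0.5614
Converged at β = 0.5614.
Compositions from xᵢ = zᵢ/(1+β(Kᵢ−1)), yᵢ = Kᵢxᵢ:
  1: x = 0.1586, y = 0.4584
  2: x = 0.0863, y = 0.2320
  3: x = 0.7551, y = 0.3096

x_2 = 0.0863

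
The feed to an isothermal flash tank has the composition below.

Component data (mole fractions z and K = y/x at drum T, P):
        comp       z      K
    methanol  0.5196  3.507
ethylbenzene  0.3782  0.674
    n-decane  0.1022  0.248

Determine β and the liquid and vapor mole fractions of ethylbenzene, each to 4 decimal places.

Let β = V/F and solve Σ zᵢ(Kᵢ−1)/(1+β(Kᵢ−1)) = 0.
Check two-phase: ΣzᵢKᵢ = 2.1025 > 1 and Σzᵢ/Kᵢ = 1.1214 > 1, so g(0) = 1.1025 > 0 and g(1) = -0.1214 < 0.
Iterate (Newton) starting at β = 0.64:
  β = 0.6400: g = 0.19619, g' = -0.7604 → β = 0.8980
  β = 0.8980: g = -0.01037, g' = -0.9375 → β = 0.8869
  β = 0.8869: g = -0.00013, g' = -0.9149 → β = 0.8868
Converged at β = 0.8868.
Compositions from xᵢ = zᵢ/(1+β(Kᵢ−1)), yᵢ = Kᵢxᵢ:
  methanol: x = 0.1612, y = 0.5653
  ethylbenzene: x = 0.5320, y = 0.3586
  n-decane: x = 0.3068, y = 0.0761

β = 0.8868, x_ethylbenzene = 0.5320, y_ethylbenzene = 0.3586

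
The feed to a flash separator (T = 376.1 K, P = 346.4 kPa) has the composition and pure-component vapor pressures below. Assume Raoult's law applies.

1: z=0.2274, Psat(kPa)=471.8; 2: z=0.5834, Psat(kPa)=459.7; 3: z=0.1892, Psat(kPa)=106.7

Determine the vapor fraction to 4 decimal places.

ψ = 0.6099

Raoult's law: Kᵢ = Pᵢˢᵃᵗ/P = Pᵢˢᵃᵗ/346.4.
  K_1 = 471.8/346.4 = 1.362009, K_2 = 459.7/346.4 = 1.327079, K_3 = 106.7/346.4 = 0.308025
Rachford–Rice: g(ψ) = Σ zᵢ(Kᵢ−1)/(1+ψ(Kᵢ−1)) = 0.
Check two-phase: ΣzᵢKᵢ = 1.1422 > 1 and Σzᵢ/Kᵢ = 1.2208 > 1, so g(0) = 0.1422 > 0 and g(1) = -0.2208 < 0.
Newton iteration, ψ⁰ = 0.36:
  ψ = 0.3600: g = 0.06919, g' = -0.2340 → ψ = 0.6557
  ψ = 0.6557: g = -0.01603, g' = -0.3654 → ψ = 0.6119
  ψ = 0.6119: g = -0.00067, g' = -0.3358 → ψ = 0.6099
Converged at ψ = 0.6099.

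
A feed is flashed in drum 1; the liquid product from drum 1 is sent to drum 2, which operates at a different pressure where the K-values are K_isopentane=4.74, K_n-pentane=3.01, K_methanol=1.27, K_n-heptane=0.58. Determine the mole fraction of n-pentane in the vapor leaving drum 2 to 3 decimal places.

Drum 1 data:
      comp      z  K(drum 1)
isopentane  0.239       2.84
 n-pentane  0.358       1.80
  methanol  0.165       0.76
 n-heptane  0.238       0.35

y_n-pentane (drum 2) = 0.253

Drum 1:
Rachford–Rice: g(ψ₁) = Σ zᵢ(Kᵢ−1)/(1+ψ₁(Kᵢ−1)) = 0.
g(0) = ΣzᵢKᵢ − 1 = 0.532 and g(1) = 1 − Σzᵢ/Kᵢ = -0.180, so a root lies in (0, 1).
Newton iteration, ψ₁⁰ = 0.32:
  ψ₁ = 0.320: g = 0.2666, g' = -0.637 → ψ₁ = 0.738
  ψ₁ = 0.738: g = 0.0209, g' = -0.622 → ψ₁ = 0.772
  ψ₁ = 0.772: g = -0.0004, g' = -0.645 → ψ₁ = 0.771
Converged at ψ₁ = 0.771.
Drum-1 compositions:
  isopentane: x = 0.099, y = 0.281
  n-pentane: x = 0.221, y = 0.398
  methanol: x = 0.202, y = 0.154
  n-heptane: x = 0.477, y = 0.167
Drum-2 feed = drum-1 liquid: z₂ = (0.0988, 0.2214, 0.2025, 0.4773).
Drum 2:
Let ψ₂ = V/F and solve Σ zᵢ(Kᵢ−1)/(1+ψ₂(Kᵢ−1)) = 0.
g(0) = ΣzᵢKᵢ − 1 = 0.669 and g(1) = 1 − Σzᵢ/Kᵢ = -0.077, so a root lies in (0, 1).
Newton iteration, ψ₂⁰ = 0.5:
  ψ₂ = 0.500: g = 0.1451, g' = -0.537 → ψ₂ = 0.770
  ψ₂ = 0.770: g = 0.0187, g' = -0.424 → ψ₂ = 0.814
  ψ₂ = 0.814: g = 0.0001, g' = -0.417 → ψ₂ = 0.815
Converged at ψ₂ = 0.815.
  isopentane: x = 0.024, y = 0.116
  n-pentane: x = 0.084, y = 0.253
  methanol: x = 0.166, y = 0.211
  n-heptane: x = 0.726, y = 0.421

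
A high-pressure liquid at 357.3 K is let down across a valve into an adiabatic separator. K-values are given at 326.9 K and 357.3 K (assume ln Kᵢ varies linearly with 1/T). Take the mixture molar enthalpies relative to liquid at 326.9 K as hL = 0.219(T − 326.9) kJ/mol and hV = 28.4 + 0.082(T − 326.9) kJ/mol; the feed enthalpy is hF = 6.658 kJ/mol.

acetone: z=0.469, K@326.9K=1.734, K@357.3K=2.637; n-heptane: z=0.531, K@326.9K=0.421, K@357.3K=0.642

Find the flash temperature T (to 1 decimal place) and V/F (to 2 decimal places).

Adiabatic flash: solve Rachford–Rice at each trial T, then check hF = ψ·hV(T) + (1−ψ)·hL(T).
  T = 326.9 K: K = (1.734, 0.421), RR gives ψ = 0.087, H_out = 2.459 kJ/mol
  T = 357.3 K: K = (2.637, 0.642), RR gives ψ = 0.986, H_out = 30.546 kJ/mol
  T = 342.1 K: K = (2.158, 0.525), RR gives ψ = 0.529, H_out = 17.238 kJ/mol
  T = 334.5 K: K = (1.939, 0.471), RR gives ψ = 0.322, H_out = 10.465 kJ/mol
  T = 330.7 K: K = (1.835, 0.446), RR gives ψ = 0.210, H_out = 6.692 kJ/mol
  T = 328.8 K: K = (1.784, 0.433), RR gives ψ = 0.150, H_out = 4.645 kJ/mol
Linear interpolation between T = 328.8 (H_out = 4.645) and T = 330.7 (H_out = 6.692) on hF = 6.658 gives T ≈ 330.7 K, at which ψ = 0.21.

T = 330.7 K, V/F = 0.21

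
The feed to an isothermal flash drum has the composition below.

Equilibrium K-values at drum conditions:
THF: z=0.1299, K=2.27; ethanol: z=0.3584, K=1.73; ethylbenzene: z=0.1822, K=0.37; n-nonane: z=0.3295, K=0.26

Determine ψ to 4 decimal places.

Let ψ = V/F and solve Σ zᵢ(Kᵢ−1)/(1+ψ(Kᵢ−1)) = 0.
Check two-phase: ΣzᵢKᵢ = 1.0680 > 1 and Σzᵢ/Kᵢ = 2.0241 > 1, so g(0) = 0.0680 > 0 and g(1) = -1.0241 < 0.
Newton–Raphson from ψ = 0.58:
  ψ = 0.5800: g = -0.32925, g' = -0.8971 → ψ = 0.2130
  ψ = 0.2130: g = -0.06575, g' = -0.6236 → ψ = 0.1075
  ψ = 0.1075: g = -0.00031, g' = -0.6226 → ψ = 0.1071
Converged at ψ = 0.1071.

ψ = 0.1071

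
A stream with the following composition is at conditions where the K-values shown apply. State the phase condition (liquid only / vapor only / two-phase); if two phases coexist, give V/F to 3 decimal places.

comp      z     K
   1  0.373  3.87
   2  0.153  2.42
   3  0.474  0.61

ΣzᵢKᵢ = 2.103; Σzᵢ/Kᵢ = 0.937.
Since Σzᵢ/Kᵢ < 1 the mixture is above its dew point — single vapor phase.

vapor only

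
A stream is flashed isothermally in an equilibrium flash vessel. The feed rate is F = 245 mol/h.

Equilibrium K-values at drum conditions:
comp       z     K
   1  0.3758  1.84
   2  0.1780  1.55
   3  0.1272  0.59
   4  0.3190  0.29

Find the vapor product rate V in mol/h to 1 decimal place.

Iterate (Newton) starting at β = 0.5:
  β = 0.5000: g = -0.11766, g' = -0.5850 → β = 0.2989
  β = 0.2989: g = -0.01053, g' = -0.4960 → β = 0.2776
  β = 0.2776: g = -0.00005, g' = -0.4916 → β = 0.2775
Converged at β = 0.2775.
Then V = β·F = 0.2775·245 = 68.0 mol/h and L = F − V = 177.0 mol/h.

V = 68.0 mol/h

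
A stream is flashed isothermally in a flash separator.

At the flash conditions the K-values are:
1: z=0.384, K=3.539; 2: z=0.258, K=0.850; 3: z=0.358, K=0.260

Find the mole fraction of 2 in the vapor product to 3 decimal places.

Material balance + equilibrium reduce to Σ zᵢ(Kᵢ−1)/(1+ψ(Kᵢ−1)) = 0.
Check two-phase: ΣzᵢKᵢ = 1.671 > 1 and Σzᵢ/Kᵢ = 1.789 > 1, so g(0) = 0.671 > 0 and g(1) = -0.789 < 0.
Newton iteration, ψ⁰ = 0.5:
  ψ = 0.500: g = -0.0327, g' = -0.981 → ψ = 0.467
Converged at ψ = 0.467.
Compositions from xᵢ = zᵢ/(1+ψ(Kᵢ−1)), yᵢ = Kᵢxᵢ:
  1: x = 0.176, y = 0.622
  2: x = 0.277, y = 0.236
  3: x = 0.547, y = 0.142

y_2 = 0.236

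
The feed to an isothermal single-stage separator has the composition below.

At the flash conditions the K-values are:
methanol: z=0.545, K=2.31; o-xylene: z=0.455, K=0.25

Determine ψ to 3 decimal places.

Newton iteration, ψ⁰ = 0.42:
  ψ = 0.420: g = -0.0376, g' = -0.935 → ψ = 0.380
  ψ = 0.380: g = -0.0004, g' = -0.917 → ψ = 0.379
Converged at ψ = 0.379.

ψ = 0.379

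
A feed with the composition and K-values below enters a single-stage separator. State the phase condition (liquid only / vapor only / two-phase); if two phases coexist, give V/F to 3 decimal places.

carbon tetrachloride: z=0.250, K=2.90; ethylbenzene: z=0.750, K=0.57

two-phase, V/F = 0.187

ΣzᵢKᵢ = 1.152; Σzᵢ/Kᵢ = 1.402.
Both exceed 1, so a two-phase solution exists.
Binary case is linear: z₁(K₁−1)(1+ψ(K₂−1)) + z₂(K₂−1)(1+ψ(K₁−1)) = 0
⇒ ψ = [z₁(K₁−1)+z₂(K₂−1)] / [−(K₁−1)(K₂−1)] = 0.1525/0.8170 = 0.187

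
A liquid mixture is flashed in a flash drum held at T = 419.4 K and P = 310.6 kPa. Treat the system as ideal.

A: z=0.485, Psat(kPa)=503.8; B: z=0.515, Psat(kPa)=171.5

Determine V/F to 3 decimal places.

V/F = 0.255

Raoult's law: Kᵢ = Pᵢˢᵃᵗ/P = Pᵢˢᵃᵗ/310.6.
  K_A = 503.8/310.6 = 1.62202, K_B = 171.5/310.6 = 0.55216
Newton–Raphson from V/F = 0.5:
  V/F = 0.500: g = -0.0671, g' = -0.281 → V/F = 0.261
  V/F = 0.261: g = -0.0016, g' = -0.271 → V/F = 0.255
Converged at V/F = 0.255.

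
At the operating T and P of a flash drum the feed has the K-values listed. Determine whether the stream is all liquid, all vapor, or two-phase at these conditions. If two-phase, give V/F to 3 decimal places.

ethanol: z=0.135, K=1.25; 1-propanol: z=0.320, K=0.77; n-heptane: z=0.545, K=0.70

all liquid

ΣzᵢKᵢ = 0.797; Σzᵢ/Kᵢ = 1.302.
Since ΣzᵢKᵢ < 1 the mixture is below its bubble point — single liquid phase.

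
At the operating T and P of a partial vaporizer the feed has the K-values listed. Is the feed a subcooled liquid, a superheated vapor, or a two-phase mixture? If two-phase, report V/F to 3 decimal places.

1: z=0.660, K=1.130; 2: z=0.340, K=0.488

subcooled liquid

ΣzᵢKᵢ = 0.912; Σzᵢ/Kᵢ = 1.281.
Since ΣzᵢKᵢ < 1 the mixture is below its bubble point — single liquid phase.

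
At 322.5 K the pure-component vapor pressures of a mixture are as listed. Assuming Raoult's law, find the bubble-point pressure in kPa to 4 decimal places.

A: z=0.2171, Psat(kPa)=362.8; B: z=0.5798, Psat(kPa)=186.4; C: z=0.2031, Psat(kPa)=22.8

Pbub = 191.4693 kPa

At the bubble point ψ → 0, so ΣzᵢKᵢ = 1 with Kᵢ = Pᵢˢᵃᵗ/P ⇒ P = ΣzᵢPᵢˢᵃᵗ.
P = 0.2171·362.8 + 0.5798·186.4 + 0.2031·22.8 = 191.4693 kPa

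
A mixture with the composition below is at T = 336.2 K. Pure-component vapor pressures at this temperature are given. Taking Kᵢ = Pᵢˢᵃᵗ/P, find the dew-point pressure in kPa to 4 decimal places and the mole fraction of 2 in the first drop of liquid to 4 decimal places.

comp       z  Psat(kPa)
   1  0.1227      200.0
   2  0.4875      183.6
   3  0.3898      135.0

At the dew point ψ → 1, so Σzᵢ/Kᵢ = 1 with Kᵢ = Pᵢˢᵃᵗ/P ⇒ 1/P = Σzᵢ/Pᵢˢᵃᵗ.
1/P = 0.1227/200.0 + 0.4875/183.6 + 0.3898/135.0 = 0.0061561 ⇒ P = 162.4396 kPa
xᵢ = zᵢP/Pᵢˢᵃᵗ ⇒ x_2 = 0.4875·162.4396/183.6 = 0.4313

Pdew = 162.4396 kPa, x_2 = 0.4313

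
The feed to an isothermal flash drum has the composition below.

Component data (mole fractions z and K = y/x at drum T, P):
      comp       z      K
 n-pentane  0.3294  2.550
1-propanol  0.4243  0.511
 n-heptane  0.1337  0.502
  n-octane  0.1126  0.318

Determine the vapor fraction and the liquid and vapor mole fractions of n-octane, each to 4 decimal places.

Material balance + equilibrium reduce to Σ zᵢ(Kᵢ−1)/(1+ψ(Kᵢ−1)) = 0.
Feasibility: ΣzᵢKᵢ = 1.1597, Σzᵢ/Kᵢ = 1.5799 — both > 1, two phases present.
Iterate (Newton) starting at ψ = 0.46:
  ψ = 0.4600: g = -0.16791, g' = -0.6056 → ψ = 0.1827
  ψ = 0.1827: g = 0.00906, g' = -0.7114 → ψ = 0.1955
  ψ = 0.1955: g = 0.00007, g' = -0.7006 → ψ = 0.1956
Converged at ψ = 0.1956.
Compositions from xᵢ = zᵢ/(1+ψ(Kᵢ−1)), yᵢ = Kᵢxᵢ:
  n-pentane: x = 0.2528, y = 0.6446
  1-propanol: x = 0.4692, y = 0.2397
  n-heptane: x = 0.1481, y = 0.0744
  n-octane: x = 0.1299, y = 0.0413

ψ = 0.1956, x_n-octane = 0.1299, y_n-octane = 0.0413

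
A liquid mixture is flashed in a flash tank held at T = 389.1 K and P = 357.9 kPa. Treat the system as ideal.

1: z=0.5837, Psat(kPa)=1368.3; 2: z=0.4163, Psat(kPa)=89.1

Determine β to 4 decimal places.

Raoult's law: Kᵢ = Pᵢˢᵃᵗ/P = Pᵢˢᵃᵗ/357.9.
  K_1 = 1368.3/357.9 = 3.823135, K_2 = 89.1/357.9 = 0.248952
Newton iteration, β⁰ = 0.53:
  β = 0.5300: g = 0.14071, g' = -1.3947 → β = 0.6309
  β = 0.6309: g = -0.00170, g' = -1.4497 → β = 0.6297
Converged at β = 0.6297.

β = 0.6297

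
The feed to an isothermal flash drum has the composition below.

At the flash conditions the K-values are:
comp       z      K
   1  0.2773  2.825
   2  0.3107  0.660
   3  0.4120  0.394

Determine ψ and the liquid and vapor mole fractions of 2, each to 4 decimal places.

ψ = 0.1645, x_2 = 0.3291, y_2 = 0.2172

Material balance + equilibrium reduce to Σ zᵢ(Kᵢ−1)/(1+ψ(Kᵢ−1)) = 0.
Feasibility: ΣzᵢKᵢ = 1.1508, Σzᵢ/Kᵢ = 1.6146 — both > 1, two phases present.
Newton iteration, ψ⁰ = 0.48:
  ψ = 0.4800: g = -0.20857, g' = -0.6146 → ψ = 0.1407
  ψ = 0.1407: g = 0.01882, g' = -0.8052 → ψ = 0.1640
  ψ = 0.1640: g = 0.00037, g' = -0.7739 → ψ = 0.1645
Converged at ψ = 0.1645.
Compositions from xᵢ = zᵢ/(1+ψ(Kᵢ−1)), yᵢ = Kᵢxᵢ:
  1: x = 0.2133, y = 0.6025
  2: x = 0.3291, y = 0.2172
  3: x = 0.4576, y = 0.1803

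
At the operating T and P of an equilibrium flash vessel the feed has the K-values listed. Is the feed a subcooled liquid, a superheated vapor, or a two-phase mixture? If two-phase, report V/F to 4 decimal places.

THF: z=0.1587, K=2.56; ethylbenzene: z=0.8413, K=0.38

ΣzᵢKᵢ = 0.7260; Σzᵢ/Kᵢ = 2.2759.
Since ΣzᵢKᵢ < 1 the mixture is below its bubble point — single liquid phase.

subcooled liquid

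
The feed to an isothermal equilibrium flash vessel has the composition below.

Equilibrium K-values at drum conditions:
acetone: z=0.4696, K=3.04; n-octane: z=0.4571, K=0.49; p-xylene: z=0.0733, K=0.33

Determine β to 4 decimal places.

Newton iteration, β⁰ = 0.5:
  β = 0.5000: g = 0.08748, g' = -0.7676 → β = 0.6140
  β = 0.6140: g = 0.00247, g' = -0.7321 → β = 0.6173
Converged at β = 0.6173.

β = 0.6173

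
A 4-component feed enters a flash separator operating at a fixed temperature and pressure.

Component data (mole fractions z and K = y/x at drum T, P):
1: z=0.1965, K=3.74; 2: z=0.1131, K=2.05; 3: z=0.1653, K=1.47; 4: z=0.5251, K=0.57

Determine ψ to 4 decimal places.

ψ = 0.6734

Rachford–Rice: g(ψ) = Σ zᵢ(Kᵢ−1)/(1+ψ(Kᵢ−1)) = 0.
Check two-phase: ΣzᵢKᵢ = 1.5091 > 1 and Σzᵢ/Kᵢ = 1.1414 > 1, so g(0) = 0.5091 > 0 and g(1) = -0.1414 < 0.
Newton iteration, ψ⁰ = 0.5:
  ψ = 0.5000: g = 0.08032, g' = -0.4978 → ψ = 0.6614
  ψ = 0.6614: g = 0.00529, g' = -0.4408 → ψ = 0.6734
Converged at ψ = 0.6734.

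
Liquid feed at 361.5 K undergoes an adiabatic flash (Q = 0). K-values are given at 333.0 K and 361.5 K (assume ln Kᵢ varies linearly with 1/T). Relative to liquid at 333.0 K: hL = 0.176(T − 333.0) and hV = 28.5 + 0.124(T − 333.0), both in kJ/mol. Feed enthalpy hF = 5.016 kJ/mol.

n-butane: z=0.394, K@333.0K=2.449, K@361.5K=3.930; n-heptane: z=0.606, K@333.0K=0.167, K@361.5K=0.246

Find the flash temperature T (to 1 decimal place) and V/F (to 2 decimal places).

Adiabatic flash: solve Rachford–Rice at each trial T, then check hF = ψ·hV(T) + (1−ψ)·hL(T).
  T = 333.0 K: K = (2.449, 0.167), RR gives ψ = 0.055, H_out = 1.561 kJ/mol
  T = 361.5 K: K = (3.930, 0.246), RR gives ψ = 0.316, H_out = 13.546 kJ/mol
  T = 347.2 K: K = (3.130, 0.204), RR gives ψ = 0.211, H_out = 8.345 kJ/mol
  T = 340.1 K: K = (2.776, 0.185), RR gives ψ = 0.142, H_out = 5.250 kJ/mol
  T = 336.6 K: K = (2.611, 0.176), RR gives ψ = 0.102, H_out = 3.523 kJ/mol
  T = 338.4 K: K = (2.695, 0.181), RR gives ψ = 0.123, H_out = 4.431 kJ/mol
Linear interpolation between T = 338.4 (H_out = 4.431) and T = 340.1 (H_out = 5.250) on hF = 5.016 gives T ≈ 339.6 K, at which ψ = 0.14.

T = 339.6 K, V/F = 0.14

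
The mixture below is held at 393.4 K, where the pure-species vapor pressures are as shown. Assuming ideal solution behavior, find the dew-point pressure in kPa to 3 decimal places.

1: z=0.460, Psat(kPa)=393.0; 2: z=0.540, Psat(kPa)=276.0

At the dew point ψ → 1, so Σzᵢ/Kᵢ = 1 with Kᵢ = Pᵢˢᵃᵗ/P ⇒ 1/P = Σzᵢ/Pᵢˢᵃᵗ.
1/P = 0.460/393.0 + 0.540/276.0 = 0.003127 ⇒ P = 319.795 kPa

Pdew = 319.795 kPa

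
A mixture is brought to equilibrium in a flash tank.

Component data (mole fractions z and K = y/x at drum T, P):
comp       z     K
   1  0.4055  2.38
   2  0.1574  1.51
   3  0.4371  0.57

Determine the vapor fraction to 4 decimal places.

Newton–Raphson from ψ = 0.5:
  ψ = 0.5000: g = 0.15565, g' = -0.4275 → ψ = 0.8641
  ψ = 0.8641: g = 0.01188, g' = -0.3850 → ψ = 0.8949
  ψ = 0.8949: g = -0.00004, g' = -0.3875 → ψ = 0.8948
Converged at ψ = 0.8948.

ψ = 0.8948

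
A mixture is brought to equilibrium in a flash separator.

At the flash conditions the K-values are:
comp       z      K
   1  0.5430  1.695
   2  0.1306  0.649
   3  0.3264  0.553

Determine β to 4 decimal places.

β = 0.6318

Material balance + equilibrium reduce to Σ zᵢ(Kᵢ−1)/(1+β(Kᵢ−1)) = 0.
Feasibility: ΣzᵢKᵢ = 1.1856, Σzᵢ/Kᵢ = 1.1118 — both > 1, two phases present.
Newton iteration, β⁰ = 0.48:
  β = 0.4800: g = 0.04210, g' = -0.2765 → β = 0.6323
  β = 0.6323: g = -0.00012, g' = -0.2799 → β = 0.6318
Converged at β = 0.6318.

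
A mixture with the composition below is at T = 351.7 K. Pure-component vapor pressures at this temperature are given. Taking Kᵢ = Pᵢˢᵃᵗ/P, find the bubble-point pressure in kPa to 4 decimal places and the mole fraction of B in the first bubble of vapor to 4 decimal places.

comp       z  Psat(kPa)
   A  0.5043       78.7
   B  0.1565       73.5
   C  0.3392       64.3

At the bubble point ψ → 0, so ΣzᵢKᵢ = 1 with Kᵢ = Pᵢˢᵃᵗ/P ⇒ P = ΣzᵢPᵢˢᵃᵗ.
P = 0.5043·78.7 + 0.1565·73.5 + 0.3392·64.3 = 73.0017 kPa
yᵢ = zᵢPᵢˢᵃᵗ/P ⇒ y_B = 0.1565·73.5/73.0017 = 0.1576

Pbub = 73.0017 kPa, y_B = 0.1576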